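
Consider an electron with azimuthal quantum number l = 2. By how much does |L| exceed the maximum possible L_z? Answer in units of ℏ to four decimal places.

|L| = √6 ℏ ≈ 2.4495ℏ, while L_z,max = lℏ = 2ℏ.
The difference is (√6 − 2)ℏ ≈ 0.4495ℏ.

|L| − L_z,max ≈ 0.4495ℏ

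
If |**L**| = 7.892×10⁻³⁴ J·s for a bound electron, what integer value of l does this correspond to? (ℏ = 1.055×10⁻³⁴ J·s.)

|L|/ℏ = (7.892×10⁻³⁴)/(1.055×10⁻³⁴) ≈ 7.481.
(|L|/ℏ)² = l(l+1) ≈ 55.96 ⇒ l = 7.

l = 7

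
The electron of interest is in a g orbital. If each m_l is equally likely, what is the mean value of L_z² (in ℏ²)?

G corresponds to l = 4.
The allowed m_l values are -4, -3, -2, -1, 0, 1, 2, 3, 4.
⟨L_z²⟩ = ℏ²·l(l+1)/3 = 6.667ℏ².

⟨L_z²⟩ = 6.667 ℏ²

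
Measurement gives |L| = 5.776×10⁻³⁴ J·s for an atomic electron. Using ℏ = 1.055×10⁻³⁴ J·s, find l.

Dividing by ℏ: |L|/ℏ ≈ 5.475.
(|L|/ℏ)² = l(l+1) ≈ 29.97 ⇒ l = 5.

l = 5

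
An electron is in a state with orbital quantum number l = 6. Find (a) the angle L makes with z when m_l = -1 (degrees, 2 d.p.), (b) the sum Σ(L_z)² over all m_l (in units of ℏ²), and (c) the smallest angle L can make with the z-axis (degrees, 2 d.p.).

For m_l = -1: cos θ = -1/√42, θ ≈ 98.88°.
Σ m_l² = 182, so Σ(L_z)² = 182 ℏ².
cos θ_min = 6/√42, so θ_min ≈ 22.21°.

θ(m_l=-1) ≈ 98.88°; Σ(L_z)² = 182 ℏ²; θ_min ≈ 22.21°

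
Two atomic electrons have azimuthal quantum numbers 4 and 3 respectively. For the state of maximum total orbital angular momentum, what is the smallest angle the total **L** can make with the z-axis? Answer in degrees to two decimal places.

By the triangle rule, |l₁ − l₂| ≤ L ≤ l₁ + l₂.
Allowed values: L = 1, 2, 3, 4, 5, 6, 7.
The maximum is L = 7, with |L_tot| = ℏ√(7·8) = 2√14 ℏ.
The minimum angle with z is arccos(7/√56) ≈ 20.70°.

θ_min ≈ 20.70°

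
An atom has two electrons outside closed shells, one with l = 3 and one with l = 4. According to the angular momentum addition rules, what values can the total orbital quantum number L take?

L = 1, 2, 3, 4, 5, 6, 7

Angular momentum addition gives L = |l₁ − l₂|, …, l₁ + l₂.
L ∈ {1, 2, 3, 4, 5, 6, 7}.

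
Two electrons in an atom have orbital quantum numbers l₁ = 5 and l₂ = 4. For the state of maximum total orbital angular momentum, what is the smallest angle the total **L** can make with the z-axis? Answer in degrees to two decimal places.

θ_min ≈ 18.43°

L runs from |5 − 4| = 1 to 5 + 4 = 9.
L ∈ {1, 2, 3, 4, 5, 6, 7, 8, 9}.
The maximum is L = 9, with |L_tot| = ℏ√(9·10) = 3√10 ℏ.
The minimum angle with z is arccos(9/√90) ≈ 18.43°.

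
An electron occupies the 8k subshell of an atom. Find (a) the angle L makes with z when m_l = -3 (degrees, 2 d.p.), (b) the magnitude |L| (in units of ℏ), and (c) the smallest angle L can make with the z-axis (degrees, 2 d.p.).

The 8k subshell has l = 7.
For m_l = -3: cos θ = -3/√56, θ ≈ 113.63°.
|L| = ℏ√(7·8) = 2√14 ℏ ≈ 7.483ℏ.
cos θ_min = 7/√56, so θ_min ≈ 20.70°.

θ(m_l=-3) ≈ 113.63°; |L| = 2√14 ℏ ≈ 7.483ℏ; θ_min ≈ 20.70°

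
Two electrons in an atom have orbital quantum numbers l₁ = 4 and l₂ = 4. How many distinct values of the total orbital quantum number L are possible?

The total orbital quantum number L ranges from |l₁ − l₂| to l₁ + l₂ in integer steps.
Allowed values: L = 0, 1, 2, 3, 4, 5, 6, 7, 8.
That is 9 values.

9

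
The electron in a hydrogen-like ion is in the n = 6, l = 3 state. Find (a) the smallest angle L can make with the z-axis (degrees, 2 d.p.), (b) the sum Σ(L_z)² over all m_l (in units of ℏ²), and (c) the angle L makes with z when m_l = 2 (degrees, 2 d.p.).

cos θ_min = 3/√12, so θ_min ≈ 30.00°.
Σ m_l² = 28, so Σ(L_z)² = 28 ℏ².
For m_l = 2: cos θ = 2/√12, θ ≈ 54.74°.

θ_min ≈ 30.00°; Σ(L_z)² = 28 ℏ²; θ(m_l=2) ≈ 54.74°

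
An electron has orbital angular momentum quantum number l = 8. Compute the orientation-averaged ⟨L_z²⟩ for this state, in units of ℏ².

⟨L_z²⟩ = 24 ℏ²

m_l runs from −8 to 8, i.e. {-8, -7, -6, -5, -4, -3, -2, -1, 0, 1, 2, 3, 4, 5, 6, 7, 8}.
⟨L_z²⟩ = ℏ²·l(l+1)/3 = 24ℏ².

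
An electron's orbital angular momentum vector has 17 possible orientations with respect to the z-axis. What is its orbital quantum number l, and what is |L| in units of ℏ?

Since there are 2l+1 = 17 values of m_l, l = 8.
|L| = ℏ√(l(l+1)) = ℏ√(8·9) = 6√2 ℏ.

l = 8, |L| = 6√2 ℏ ≈ 8.485ℏ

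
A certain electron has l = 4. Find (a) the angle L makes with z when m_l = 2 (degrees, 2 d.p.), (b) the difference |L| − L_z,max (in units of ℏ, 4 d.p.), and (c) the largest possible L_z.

For m_l = 2: cos θ = 2/√20, θ ≈ 63.43°.
|L| − L_z,max = (2√5 − 4)ℏ ≈ 0.4721ℏ.
L_z,max = lℏ = 4ℏ.

θ(m_l=2) ≈ 63.43°; |L|−L_z,max ≈ 0.4721ℏ; L_z,max = 4ℏ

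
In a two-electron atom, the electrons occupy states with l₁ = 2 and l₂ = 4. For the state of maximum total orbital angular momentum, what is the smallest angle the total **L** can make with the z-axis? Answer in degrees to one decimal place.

By the triangle rule, |l₁ − l₂| ≤ L ≤ l₁ + l₂.
L ∈ {2, 3, 4, 5, 6}.
The maximum is L = 6, with |L_tot| = ℏ√(6·7) = √42 ℏ.
The minimum angle with z is arccos(6/√42) ≈ 22.2°.

θ_min ≈ 22.2°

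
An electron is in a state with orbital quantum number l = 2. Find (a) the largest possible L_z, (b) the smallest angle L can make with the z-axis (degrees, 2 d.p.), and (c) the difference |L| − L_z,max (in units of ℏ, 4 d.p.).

L_z,max = lℏ = 2ℏ.
cos θ_min = 2/√6, so θ_min ≈ 35.26°.
|L| − L_z,max = (√6 − 2)ℏ ≈ 0.4495ℏ.

L_z,max = 2ℏ; θ_min ≈ 35.26°; |L|−L_z,max ≈ 0.4495ℏ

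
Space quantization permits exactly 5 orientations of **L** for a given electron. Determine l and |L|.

Since there are 2l+1 = 5 values of m_l, l = 2.
|L| = ℏ√(l(l+1)) = ℏ√(2·3) = √6 ℏ.

l = 2, |L| = √6 ℏ ≈ 2.449ℏ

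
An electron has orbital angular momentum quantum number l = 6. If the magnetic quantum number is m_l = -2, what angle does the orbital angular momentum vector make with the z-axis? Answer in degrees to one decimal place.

|L| = ℏ√(l(l+1)) = √42 ℏ.
L_z = m_l ℏ = −2ℏ.
cos θ = L_z/|L| = -2/√42, so θ ≈ 108.0°.

θ ≈ 108.0°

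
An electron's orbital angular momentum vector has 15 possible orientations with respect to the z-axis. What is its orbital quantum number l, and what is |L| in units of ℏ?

l = 7, |L| = 2√14 ℏ ≈ 7.483ℏ

2l + 1 = 15 ⇒ l = 7.
Then |L| = √(l(l+1)) ℏ = 2√14 ℏ.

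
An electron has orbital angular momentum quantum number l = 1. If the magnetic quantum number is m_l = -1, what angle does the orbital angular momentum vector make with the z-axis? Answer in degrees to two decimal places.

|L| = √(l(l+1)) ℏ = √2 ℏ.
L_z = m_l ℏ = −1ℏ.
cos θ = L_z/|L| = -1/√2, so θ ≈ 135.00°.

θ ≈ 135.00°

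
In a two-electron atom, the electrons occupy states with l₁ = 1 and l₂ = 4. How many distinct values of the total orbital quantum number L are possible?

3

Angular momentum addition gives L = |l₁ − l₂|, …, l₁ + l₂.
So L can be 3, 4, 5.
That is 3 values.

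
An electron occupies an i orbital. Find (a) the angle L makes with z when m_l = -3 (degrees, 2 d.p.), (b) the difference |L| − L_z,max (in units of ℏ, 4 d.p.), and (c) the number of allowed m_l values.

θ(m_l=-3) ≈ 117.58°; |L|−L_z,max ≈ 0.4807ℏ; 13 values

For an i orbital, l = 6.
For m_l = -3: cos θ = -3/√42, θ ≈ 117.58°.
|L| − L_z,max = (√42 − 6)ℏ ≈ 0.4807ℏ.
There are 2l+1 = 13 values of m_l.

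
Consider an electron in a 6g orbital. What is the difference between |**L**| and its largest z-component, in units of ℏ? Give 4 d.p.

The 6g subshell has l = 4.
|L| = 2√5 ℏ ≈ 4.4721ℏ, while L_z,max = lℏ = 4ℏ.
The difference is (2√5 − 4)ℏ ≈ 0.4721ℏ.

|L| − L_z,max ≈ 0.4721ℏ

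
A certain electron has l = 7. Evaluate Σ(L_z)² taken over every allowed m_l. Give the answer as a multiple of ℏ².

Σ(L_z)² = 280 ℏ²

The allowed m_l values are -7, -6, -5, -4, -3, -2, -1, 0, 1, 2, 3, 4, 5, 6, 7.
Σ m_l² = 2·(1 + 4 + 9 + 16 + 25 + 36 + 49) = 280.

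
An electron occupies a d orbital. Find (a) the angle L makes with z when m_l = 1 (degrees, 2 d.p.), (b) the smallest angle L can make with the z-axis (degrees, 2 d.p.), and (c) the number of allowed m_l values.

A d state has l = 2.
For m_l = 1: cos θ = 1/√6, θ ≈ 65.91°.
cos θ_min = 2/√6, so θ_min ≈ 35.26°.
There are 2l+1 = 5 values of m_l.

θ(m_l=1) ≈ 65.91°; θ_min ≈ 35.26°; 5 values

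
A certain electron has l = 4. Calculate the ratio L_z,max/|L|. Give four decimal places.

|L| = 2√5 ℏ ≈ 4.4721ℏ, while L_z,max = lℏ = 4ℏ.
L_z,max/|L| = 4/√20 = 0.8944.

L_z,max/|L| = 0.8944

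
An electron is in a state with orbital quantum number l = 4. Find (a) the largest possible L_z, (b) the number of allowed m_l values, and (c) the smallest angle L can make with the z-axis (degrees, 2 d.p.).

L_z,max = lℏ = 4ℏ.
There are 2l+1 = 9 values of m_l.
cos θ_min = 4/√20, so θ_min ≈ 26.57°.

L_z,max = 4ℏ; 9 values; θ_min ≈ 26.57°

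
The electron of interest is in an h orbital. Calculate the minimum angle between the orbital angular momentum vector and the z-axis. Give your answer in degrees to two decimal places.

For an h orbital, l = 5.
|L| = √(l(l+1)) ℏ = √30 ℏ.
The smallest angle corresponds to the largest L_z, i.e. m_l = l = 5, giving L_z = 5ℏ.
cos θ_min = 5/√30, so θ_min ≈ 24.09°.

θ_min ≈ 24.09°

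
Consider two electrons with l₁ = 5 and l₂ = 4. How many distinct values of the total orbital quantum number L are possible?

The total orbital quantum number L ranges from |l₁ − l₂| to l₁ + l₂ in integer steps.
Allowed values: L = 1, 2, 3, 4, 5, 6, 7, 8, 9.
That is 9 values.

9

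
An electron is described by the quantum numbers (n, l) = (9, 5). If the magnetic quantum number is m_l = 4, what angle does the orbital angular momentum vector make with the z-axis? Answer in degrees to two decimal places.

|L|² = l(l+1)ℏ² = 30ℏ², so |L| = √30 ℏ.
L_z = m_l ℏ = 4ℏ.
cos θ = L_z/|L| = 4/√30, so θ ≈ 43.09°.

θ ≈ 43.09°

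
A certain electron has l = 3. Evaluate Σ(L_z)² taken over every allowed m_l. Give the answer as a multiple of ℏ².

m_l ∈ {-3, -2, -1, 0, 1, 2, 3}.
Summing m² from −3 to 3: Σ m_l² = 28.

Σ(L_z)² = 28 ℏ²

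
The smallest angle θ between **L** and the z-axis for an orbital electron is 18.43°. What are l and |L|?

l = 9, |L| = 3√10 ℏ ≈ 9.487ℏ

cos²θ_min = l/(l+1) = 0.9001.
Solving: l = 9.
Then |L| = ℏ√(9·10) = 3√10 ℏ.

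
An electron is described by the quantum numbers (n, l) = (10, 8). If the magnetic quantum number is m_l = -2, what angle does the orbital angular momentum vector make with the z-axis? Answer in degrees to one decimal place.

θ ≈ 103.6°

|L| = ℏ√(l(l+1)) = 6√2 ℏ.
L_z = m_l ℏ = −2ℏ.
cos θ = L_z/|L| = -2/√72, so θ ≈ 103.6°.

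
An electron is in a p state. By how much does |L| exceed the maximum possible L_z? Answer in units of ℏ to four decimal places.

|L| − L_z,max ≈ 0.4142ℏ

The letter p corresponds to l = 1.
|L| = √2 ℏ ≈ 1.4142ℏ, while L_z,max = lℏ = 1ℏ.
The difference is (√2 − 1)ℏ ≈ 0.4142ℏ.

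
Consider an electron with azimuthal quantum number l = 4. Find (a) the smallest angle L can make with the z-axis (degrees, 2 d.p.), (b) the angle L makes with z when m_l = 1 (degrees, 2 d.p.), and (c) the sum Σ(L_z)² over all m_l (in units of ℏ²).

θ_min ≈ 26.57°; θ(m_l=1) ≈ 77.08°; Σ(L_z)² = 60 ℏ²

cos θ_min = 4/√20, so θ_min ≈ 26.57°.
For m_l = 1: cos θ = 1/√20, θ ≈ 77.08°.
Σ m_l² = 60, so Σ(L_z)² = 60 ℏ².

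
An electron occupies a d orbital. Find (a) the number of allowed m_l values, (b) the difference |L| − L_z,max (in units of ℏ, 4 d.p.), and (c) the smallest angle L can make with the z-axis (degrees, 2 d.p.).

D corresponds to l = 2.
There are 2l+1 = 5 values of m_l.
|L| − L_z,max = (√6 − 2)ℏ ≈ 0.4495ℏ.
cos θ_min = 2/√6, so θ_min ≈ 35.26°.

5 values; |L|−L_z,max ≈ 0.4495ℏ; θ_min ≈ 35.26°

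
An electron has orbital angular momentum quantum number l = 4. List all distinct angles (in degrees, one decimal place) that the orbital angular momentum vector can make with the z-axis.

|L| = √(l(l+1)) ℏ = 2√5 ℏ.
cos θ = m_l/√20 for each m_l ∈ {-4, -3, -2, -1, 0, 1, 2, 3, 4}.

θ ∈ {26.6°, 47.9°, 63.4°, 77.1°, 90.0°, 102.9°, 116.6°, 132.1°, 153.4°}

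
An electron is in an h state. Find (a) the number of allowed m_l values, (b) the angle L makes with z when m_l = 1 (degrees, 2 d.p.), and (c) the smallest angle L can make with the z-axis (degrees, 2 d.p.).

The letter h corresponds to l = 5.
There are 2l+1 = 11 values of m_l.
For m_l = 1: cos θ = 1/√30, θ ≈ 79.48°.
cos θ_min = 5/√30, so θ_min ≈ 24.09°.

11 values; θ(m_l=1) ≈ 79.48°; θ_min ≈ 24.09°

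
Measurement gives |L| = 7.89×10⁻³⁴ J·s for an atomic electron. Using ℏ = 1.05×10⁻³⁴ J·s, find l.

In units of ℏ, |L| ≈ 7.514.
(|L|/ℏ)² = l(l+1) ≈ 56.46 ⇒ l = 7.

l = 7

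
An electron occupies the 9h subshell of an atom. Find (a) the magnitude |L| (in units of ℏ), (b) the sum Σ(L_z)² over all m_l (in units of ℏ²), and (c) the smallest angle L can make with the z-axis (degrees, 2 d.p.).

9h means n = 9, l = 5.
|L| = ℏ√(5·6) = √30 ℏ ≈ 5.477ℏ.
Σ m_l² = 110, so Σ(L_z)² = 110 ℏ².
cos θ_min = 5/√30, so θ_min ≈ 24.09°.

|L| = √30 ℏ ≈ 5.477ℏ; Σ(L_z)² = 110 ℏ²; θ_min ≈ 24.09°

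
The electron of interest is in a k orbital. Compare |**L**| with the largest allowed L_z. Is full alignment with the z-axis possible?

No: L_z,max = 7ℏ < |L| = 2√14 ℏ ≈ 7.483ℏ

A k state has l = 7.
|L| = 2√14 ℏ ≈ 7.4833ℏ, while L_z,max = lℏ = 7ℏ.
Since |L| > L_z,max, the vector can never point exactly along z; the closest it comes is θ_min = arccos(7/√56) ≈ 20.7°.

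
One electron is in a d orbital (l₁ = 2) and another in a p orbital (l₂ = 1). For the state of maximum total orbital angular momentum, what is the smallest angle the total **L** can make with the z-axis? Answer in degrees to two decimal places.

Angular momentum addition gives L = |l₁ − l₂|, …, l₁ + l₂.
So L can be 1, 2, 3.
The maximum is L = 3, with |L_tot| = ℏ√(3·4) = 2√3 ℏ.
The minimum angle with z is arccos(3/√12) ≈ 30.00°.

θ_min ≈ 30.00°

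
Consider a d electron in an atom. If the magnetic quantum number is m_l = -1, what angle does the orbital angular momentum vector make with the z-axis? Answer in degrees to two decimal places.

A d state has l = 2.
|L| = √(l(l+1)) ℏ = √6 ℏ.
L_z = m_l ℏ = −1ℏ.
cos θ = L_z/|L| = -1/√6, so θ ≈ 114.09°.

θ ≈ 114.09°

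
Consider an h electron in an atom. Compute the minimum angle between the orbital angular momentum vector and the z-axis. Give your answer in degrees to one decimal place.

θ_min ≈ 24.1°

The letter h corresponds to l = 5.
|L| = ℏ√(l(l+1)) = √30 ℏ.
The smallest angle corresponds to the largest L_z, i.e. m_l = l = 5, giving L_z = 5ℏ.
cos θ_min = 5/√30, so θ_min ≈ 24.1°.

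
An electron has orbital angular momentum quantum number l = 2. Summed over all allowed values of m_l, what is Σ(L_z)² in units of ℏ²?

Σ(L_z)² = 10 ℏ²

The allowed m_l values are -2, -1, 0, 1, 2.
Σ m_l² = 2·(1 + 4) = 10.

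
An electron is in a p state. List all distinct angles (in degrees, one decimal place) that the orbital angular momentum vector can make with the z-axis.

For a p orbital, l = 1.
|L|² = l(l+1)ℏ² = 2ℏ², so |L| = √2 ℏ.
cos θ = m_l/√2 for each m_l ∈ {-1, 0, 1}.

θ ∈ {45.0°, 90.0°, 135.0°}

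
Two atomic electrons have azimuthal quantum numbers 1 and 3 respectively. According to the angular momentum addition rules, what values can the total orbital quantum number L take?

By the triangle rule, |l₁ − l₂| ≤ L ≤ l₁ + l₂.
L ∈ {2, 3, 4}.

L = 2, 3, 4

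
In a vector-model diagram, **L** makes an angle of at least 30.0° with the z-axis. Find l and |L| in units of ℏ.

cos θ_min = l/√(l(l+1)) = √(l/(l+1)), so l/(l+1) = cos²(30.0°) = 0.7500.
Thus l = 0.7500/(1 − 0.7500) ≈ 3.
Then |L| = ℏ√(3·4) = 2√3 ℏ.

l = 3, |L| = 2√3 ℏ ≈ 3.464ℏ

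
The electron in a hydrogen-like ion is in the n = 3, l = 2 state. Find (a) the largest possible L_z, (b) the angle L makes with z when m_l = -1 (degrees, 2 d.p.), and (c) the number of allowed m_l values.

L_z,max = 2ℏ; θ(m_l=-1) ≈ 114.09°; 5 values

L_z,max = lℏ = 2ℏ.
For m_l = -1: cos θ = -1/√6, θ ≈ 114.09°.
There are 2l+1 = 5 values of m_l.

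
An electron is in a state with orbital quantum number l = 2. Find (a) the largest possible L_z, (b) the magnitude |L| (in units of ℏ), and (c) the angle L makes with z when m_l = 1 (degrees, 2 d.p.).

L_z,max = lℏ = 2ℏ.
|L| = ℏ√(2·3) = √6 ℏ ≈ 2.449ℏ.
For m_l = 1: cos θ = 1/√6, θ ≈ 65.91°.

L_z,max = 2ℏ; |L| = √6 ℏ ≈ 2.449ℏ; θ(m_l=1) ≈ 65.91°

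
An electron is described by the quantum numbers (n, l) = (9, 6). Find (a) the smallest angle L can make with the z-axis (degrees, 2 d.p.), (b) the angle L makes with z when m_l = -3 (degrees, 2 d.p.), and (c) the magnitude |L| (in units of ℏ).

cos θ_min = 6/√42, so θ_min ≈ 22.21°.
For m_l = -3: cos θ = -3/√42, θ ≈ 117.58°.
|L| = ℏ√(6·7) = √42 ℏ ≈ 6.481ℏ.

θ_min ≈ 22.21°; θ(m_l=-3) ≈ 117.58°; |L| = √42 ℏ ≈ 6.481ℏ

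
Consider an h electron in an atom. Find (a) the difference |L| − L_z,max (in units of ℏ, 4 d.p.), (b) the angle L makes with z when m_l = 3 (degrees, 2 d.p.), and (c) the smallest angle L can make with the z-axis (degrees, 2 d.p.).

|L|−L_z,max ≈ 0.4772ℏ; θ(m_l=3) ≈ 56.79°; θ_min ≈ 24.09°

An h state has l = 5.
|L| − L_z,max = (√30 − 5)ℏ ≈ 0.4772ℏ.
For m_l = 3: cos θ = 3/√30, θ ≈ 56.79°.
cos θ_min = 5/√30, so θ_min ≈ 24.09°.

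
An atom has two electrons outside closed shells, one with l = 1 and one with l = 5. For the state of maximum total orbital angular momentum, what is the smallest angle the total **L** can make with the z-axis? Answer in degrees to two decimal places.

By the triangle rule, |l₁ − l₂| ≤ L ≤ l₁ + l₂.
L ∈ {4, 5, 6}.
The maximum is L = 6, with |L_tot| = ℏ√(6·7) = √42 ℏ.
The minimum angle with z is arccos(6/√42) ≈ 22.21°.

θ_min ≈ 22.21°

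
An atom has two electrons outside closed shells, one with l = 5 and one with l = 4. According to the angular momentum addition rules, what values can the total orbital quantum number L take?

L = 1, 2, 3, 4, 5, 6, 7, 8, 9

Angular momentum addition gives L = |l₁ − l₂|, …, l₁ + l₂.
L ∈ {1, 2, 3, 4, 5, 6, 7, 8, 9}.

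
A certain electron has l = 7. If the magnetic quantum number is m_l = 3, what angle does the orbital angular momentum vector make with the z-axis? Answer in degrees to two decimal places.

θ ≈ 66.37°

|L|² = l(l+1)ℏ² = 56ℏ², so |L| = 2√14 ℏ.
L_z = m_l ℏ = 3ℏ.
cos θ = L_z/|L| = 3/√56, so θ ≈ 66.37°.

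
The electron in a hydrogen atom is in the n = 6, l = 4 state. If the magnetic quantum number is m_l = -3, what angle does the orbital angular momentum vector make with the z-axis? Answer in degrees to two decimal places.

θ ≈ 132.13°

|L| = √(l(l+1)) ℏ = 2√5 ℏ.
L_z = m_l ℏ = −3ℏ.
cos θ = L_z/|L| = -3/√20, so θ ≈ 132.13°.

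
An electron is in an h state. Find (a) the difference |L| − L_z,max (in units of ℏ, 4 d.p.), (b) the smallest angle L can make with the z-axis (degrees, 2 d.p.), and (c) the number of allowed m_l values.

|L|−L_z,max ≈ 0.4772ℏ; θ_min ≈ 24.09°; 11 values

An h state has l = 5.
|L| − L_z,max = (√30 − 5)ℏ ≈ 0.4772ℏ.
cos θ_min = 5/√30, so θ_min ≈ 24.09°.
There are 2l+1 = 11 values of m_l.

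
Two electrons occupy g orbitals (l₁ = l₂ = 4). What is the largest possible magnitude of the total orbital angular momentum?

|L_tot|_max = 6√2 ℏ ≈ 8.485ℏ

By the triangle rule, |l₁ − l₂| ≤ L ≤ l₁ + l₂.
Allowed values: L = 0, 1, 2, 3, 4, 5, 6, 7, 8.
The largest magnitude corresponds to L = 8: |L_tot| = ℏ√(8·9) = 6√2 ℏ.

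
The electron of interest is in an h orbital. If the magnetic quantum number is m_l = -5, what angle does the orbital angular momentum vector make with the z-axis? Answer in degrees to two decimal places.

For an h orbital, l = 5.
|L| = ℏ√(l(l+1)) = √30 ℏ.
L_z = m_l ℏ = −5ℏ.
cos θ = L_z/|L| = -5/√30, so θ ≈ 155.91°.

θ ≈ 155.91°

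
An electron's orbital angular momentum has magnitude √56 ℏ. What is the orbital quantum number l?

l = 7

|L| = ℏ√(l(l+1)), so l(l+1) = 56.
Solving: l = 7.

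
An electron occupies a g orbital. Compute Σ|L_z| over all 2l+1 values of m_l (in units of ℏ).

A g state has l = 4.
m_l runs from −4 to 4, i.e. {-4, -3, -2, -1, 0, 1, 2, 3, 4}.
Σ|m_l| = l(l+1) = 20.

Σ|L_z| = 20 ℏ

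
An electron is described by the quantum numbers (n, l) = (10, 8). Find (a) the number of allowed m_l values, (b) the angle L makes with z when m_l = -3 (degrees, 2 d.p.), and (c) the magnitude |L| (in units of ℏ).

17 values; θ(m_l=-3) ≈ 110.70°; |L| = 6√2 ℏ ≈ 8.485ℏ

There are 2l+1 = 17 values of m_l.
For m_l = -3: cos θ = -3/√72, θ ≈ 110.70°.
|L| = ℏ√(8·9) = 6√2 ℏ ≈ 8.485ℏ.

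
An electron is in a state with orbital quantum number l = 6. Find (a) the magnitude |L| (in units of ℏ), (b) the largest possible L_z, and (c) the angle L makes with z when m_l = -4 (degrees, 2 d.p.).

|L| = √42 ℏ ≈ 6.481ℏ; L_z,max = 6ℏ; θ(m_l=-4) ≈ 128.11°

|L| = ℏ√(6·7) = √42 ℏ ≈ 6.481ℏ.
L_z,max = lℏ = 6ℏ.
For m_l = -4: cos θ = -4/√42, θ ≈ 128.11°.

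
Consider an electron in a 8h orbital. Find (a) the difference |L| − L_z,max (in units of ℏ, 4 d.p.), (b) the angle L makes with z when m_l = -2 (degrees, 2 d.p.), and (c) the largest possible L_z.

The 8h subshell has l = 5.
|L| − L_z,max = (√30 − 5)ℏ ≈ 0.4772ℏ.
For m_l = -2: cos θ = -2/√30, θ ≈ 111.42°.
L_z,max = lℏ = 5ℏ.

|L|−L_z,max ≈ 0.4772ℏ; θ(m_l=-2) ≈ 111.42°; L_z,max = 5ℏ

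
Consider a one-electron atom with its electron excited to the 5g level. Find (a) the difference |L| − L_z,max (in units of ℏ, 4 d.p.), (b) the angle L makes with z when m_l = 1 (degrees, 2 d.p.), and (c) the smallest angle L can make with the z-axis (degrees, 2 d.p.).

The 5g level has l = 4.
|L| − L_z,max = (2√5 − 4)ℏ ≈ 0.4721ℏ.
For m_l = 1: cos θ = 1/√20, θ ≈ 77.08°.
cos θ_min = 4/√20, so θ_min ≈ 26.57°.

|L|−L_z,max ≈ 0.4721ℏ; θ(m_l=1) ≈ 77.08°; θ_min ≈ 26.57°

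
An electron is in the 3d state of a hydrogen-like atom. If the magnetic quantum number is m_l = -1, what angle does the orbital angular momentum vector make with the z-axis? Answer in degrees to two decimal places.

θ ≈ 114.09°

3d means n = 3, l = 2.
|L| = ℏ√(l(l+1)) = √6 ℏ.
L_z = m_l ℏ = −1ℏ.
cos θ = L_z/|L| = -1/√6, so θ ≈ 114.09°.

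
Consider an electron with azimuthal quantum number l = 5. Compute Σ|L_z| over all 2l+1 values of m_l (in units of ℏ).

Σ|L_z| = 30 ℏ

The allowed m_l values are -5, -4, -3, -2, -1, 0, 1, 2, 3, 4, 5.
Σ|m_l| = 2(1+2+…+5) = 30.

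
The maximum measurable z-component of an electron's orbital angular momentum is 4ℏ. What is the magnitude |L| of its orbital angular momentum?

The maximum L_z equals lℏ, giving l = 4.
Then |L| = ℏ√(4·5) = 2√5 ℏ.

|L| = 2√5 ℏ ≈ 4.472ℏ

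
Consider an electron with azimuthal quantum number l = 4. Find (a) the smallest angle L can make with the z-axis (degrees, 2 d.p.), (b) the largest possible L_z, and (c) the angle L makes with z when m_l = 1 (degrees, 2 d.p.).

cos θ_min = 4/√20, so θ_min ≈ 26.57°.
L_z,max = lℏ = 4ℏ.
For m_l = 1: cos θ = 1/√20, θ ≈ 77.08°.

θ_min ≈ 26.57°; L_z,max = 4ℏ; θ(m_l=1) ≈ 77.08°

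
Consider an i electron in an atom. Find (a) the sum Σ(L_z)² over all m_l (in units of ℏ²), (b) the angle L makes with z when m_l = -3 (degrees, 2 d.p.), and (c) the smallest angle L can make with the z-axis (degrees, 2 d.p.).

An i state has l = 6.
Σ m_l² = 182, so Σ(L_z)² = 182 ℏ².
For m_l = -3: cos θ = -3/√42, θ ≈ 117.58°.
cos θ_min = 6/√42, so θ_min ≈ 22.21°.

Σ(L_z)² = 182 ℏ²; θ(m_l=-3) ≈ 117.58°; θ_min ≈ 22.21°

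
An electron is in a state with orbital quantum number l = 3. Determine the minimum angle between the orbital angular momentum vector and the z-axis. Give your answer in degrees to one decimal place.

θ_min ≈ 30.0°

|L|² = l(l+1)ℏ² = 12ℏ², so |L| = 2√3 ℏ.
The smallest angle corresponds to the largest L_z, i.e. m_l = l = 3, giving L_z = 3ℏ.
cos θ_min = 3/√12, so θ_min ≈ 30.0°.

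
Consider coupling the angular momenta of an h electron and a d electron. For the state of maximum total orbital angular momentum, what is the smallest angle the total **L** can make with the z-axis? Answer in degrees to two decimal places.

θ_min ≈ 20.70°

Angular momentum addition gives L = |l₁ − l₂|, …, l₁ + l₂.
Allowed values: L = 3, 4, 5, 6, 7.
The maximum is L = 7, with |L_tot| = ℏ√(7·8) = 2√14 ℏ.
The minimum angle with z is arccos(7/√56) ≈ 20.70°.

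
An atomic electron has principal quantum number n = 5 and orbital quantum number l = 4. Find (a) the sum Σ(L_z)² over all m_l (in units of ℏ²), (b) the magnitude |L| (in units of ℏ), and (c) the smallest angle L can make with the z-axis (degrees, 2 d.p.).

Σ m_l² = 60, so Σ(L_z)² = 60 ℏ².
|L| = ℏ√(4·5) = 2√5 ℏ ≈ 4.472ℏ.
cos θ_min = 4/√20, so θ_min ≈ 26.57°.

Σ(L_z)² = 60 ℏ²; |L| = 2√5 ℏ ≈ 4.472ℏ; θ_min ≈ 26.57°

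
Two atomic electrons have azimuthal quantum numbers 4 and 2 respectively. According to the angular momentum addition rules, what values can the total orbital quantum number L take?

By the triangle rule, |l₁ − l₂| ≤ L ≤ l₁ + l₂.
So L can be 2, 3, 4, 5, 6.

L = 2, 3, 4, 5, 6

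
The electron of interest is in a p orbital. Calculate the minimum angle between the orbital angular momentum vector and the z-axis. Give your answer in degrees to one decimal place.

The letter p corresponds to l = 1.
|L| = √(l(l+1)) ℏ = √2 ℏ.
The smallest angle corresponds to the largest L_z, i.e. m_l = l = 1, giving L_z = 1ℏ.
cos θ_min = 1/√2, so θ_min ≈ 45.0°.

θ_min ≈ 45.0°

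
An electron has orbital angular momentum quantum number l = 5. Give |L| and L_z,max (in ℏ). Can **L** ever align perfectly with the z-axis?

No: L_z,max = 5ℏ < |L| = √30 ℏ ≈ 5.477ℏ

|L| = √30 ℏ ≈ 5.4772ℏ, while L_z,max = lℏ = 5ℏ.
Since |L| > L_z,max, the vector can never point exactly along z; the closest it comes is θ_min = arccos(5/√30) ≈ 24.1°.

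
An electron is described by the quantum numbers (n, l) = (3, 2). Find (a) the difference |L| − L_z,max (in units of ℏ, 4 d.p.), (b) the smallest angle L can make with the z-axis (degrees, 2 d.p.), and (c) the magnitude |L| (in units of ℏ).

|L|−L_z,max ≈ 0.4495ℏ; θ_min ≈ 35.26°; |L| = √6 ℏ ≈ 2.449ℏ

|L| − L_z,max = (√6 − 2)ℏ ≈ 0.4495ℏ.
cos θ_min = 2/√6, so θ_min ≈ 35.26°.
|L| = ℏ√(2·3) = √6 ℏ ≈ 2.449ℏ.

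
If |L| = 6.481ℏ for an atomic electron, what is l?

(|L|/ℏ)² = l(l+1) = 42.
l² + l − 42 = 0 ⇒ l = 6.

l = 6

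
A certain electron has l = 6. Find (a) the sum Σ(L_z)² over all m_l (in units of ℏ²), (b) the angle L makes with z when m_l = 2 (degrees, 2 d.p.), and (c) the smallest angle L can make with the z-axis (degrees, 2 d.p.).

Σ(L_z)² = 182 ℏ²; θ(m_l=2) ≈ 72.02°; θ_min ≈ 22.21°

Σ m_l² = 182, so Σ(L_z)² = 182 ℏ².
For m_l = 2: cos θ = 2/√42, θ ≈ 72.02°.
cos θ_min = 6/√42, so θ_min ≈ 22.21°.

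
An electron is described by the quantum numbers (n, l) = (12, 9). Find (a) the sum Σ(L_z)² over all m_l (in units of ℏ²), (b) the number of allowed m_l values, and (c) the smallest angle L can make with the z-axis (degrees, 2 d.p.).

Σ m_l² = 570, so Σ(L_z)² = 570 ℏ².
There are 2l+1 = 19 values of m_l.
cos θ_min = 9/√90, so θ_min ≈ 18.43°.

Σ(L_z)² = 570 ℏ²; 19 values; θ_min ≈ 18.43°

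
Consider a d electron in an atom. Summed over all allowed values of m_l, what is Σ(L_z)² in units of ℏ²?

A d state has l = 2.
m_l runs from −2 to 2, i.e. {-2, -1, 0, 1, 2}.
Summing m² from −2 to 2: Σ m_l² = 10.

Σ(L_z)² = 10 ℏ²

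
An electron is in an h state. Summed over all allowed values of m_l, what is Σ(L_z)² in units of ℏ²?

The letter h corresponds to l = 5.
m_l ∈ {-5, -4, -3, -2, -1, 0, 1, 2, 3, 4, 5}.
Σ m_l² = l(l+1)(2l+1)/3 = 5·6·11/3 = 110.

Σ(L_z)² = 110 ℏ²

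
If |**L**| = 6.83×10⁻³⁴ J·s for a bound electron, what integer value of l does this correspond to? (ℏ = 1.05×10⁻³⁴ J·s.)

In units of ℏ, |L| ≈ 6.505.
Set l(l+1) = 42.31; the integer solution is l = 6.

l = 6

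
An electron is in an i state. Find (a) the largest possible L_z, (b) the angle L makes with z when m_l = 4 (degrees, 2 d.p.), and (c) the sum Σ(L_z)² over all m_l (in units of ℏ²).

The letter i corresponds to l = 6.
L_z,max = lℏ = 6ℏ.
For m_l = 4: cos θ = 4/√42, θ ≈ 51.89°.
Σ m_l² = 182, so Σ(L_z)² = 182 ℏ².

L_z,max = 6ℏ; θ(m_l=4) ≈ 51.89°; Σ(L_z)² = 182 ℏ²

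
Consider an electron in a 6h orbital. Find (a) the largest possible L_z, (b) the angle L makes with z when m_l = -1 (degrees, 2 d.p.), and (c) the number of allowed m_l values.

L_z,max = 5ℏ; θ(m_l=-1) ≈ 100.52°; 11 values

The 6h subshell has l = 5.
L_z,max = lℏ = 5ℏ.
For m_l = -1: cos θ = -1/√30, θ ≈ 100.52°.
There are 2l+1 = 11 values of m_l.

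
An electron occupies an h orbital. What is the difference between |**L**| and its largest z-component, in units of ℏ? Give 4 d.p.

|L| − L_z,max ≈ 0.4772ℏ

An h state has l = 5.
|L| = √30 ℏ ≈ 5.4772ℏ, while L_z,max = lℏ = 5ℏ.
The difference is (√30 − 5)ℏ ≈ 0.4772ℏ.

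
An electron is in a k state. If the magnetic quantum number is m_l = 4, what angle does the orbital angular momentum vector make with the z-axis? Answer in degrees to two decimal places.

θ ≈ 57.69°

For a k orbital, l = 7.
|L| = √(l(l+1)) ℏ = 2√14 ℏ.
L_z = m_l ℏ = 4ℏ.
cos θ = L_z/|L| = 4/√56, so θ ≈ 57.69°.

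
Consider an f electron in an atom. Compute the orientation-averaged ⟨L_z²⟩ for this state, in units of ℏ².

For an f orbital, l = 3.
The allowed m_l values are -3, -2, -1, 0, 1, 2, 3.
⟨L_z²⟩ = ℏ²·l(l+1)/3 = 4ℏ².

⟨L_z²⟩ = 4 ℏ²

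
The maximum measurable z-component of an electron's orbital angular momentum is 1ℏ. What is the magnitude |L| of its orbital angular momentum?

|L| = √2 ℏ ≈ 1.414ℏ

L_z,max = lℏ, so l = 1.
Then |L| = ℏ√(1·2) = √2 ℏ.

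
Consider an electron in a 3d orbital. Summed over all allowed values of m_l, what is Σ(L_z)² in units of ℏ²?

3d means n = 3, l = 2.
m_l ∈ {-2, -1, 0, 1, 2}.
Σ m_l² = 2·(1 + 4) = 10.

Σ(L_z)² = 10 ℏ²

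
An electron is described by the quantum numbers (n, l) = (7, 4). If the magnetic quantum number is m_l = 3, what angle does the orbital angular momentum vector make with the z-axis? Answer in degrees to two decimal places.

|L|² = l(l+1)ℏ² = 20ℏ², so |L| = 2√5 ℏ.
L_z = m_l ℏ = 3ℏ.
cos θ = L_z/|L| = 3/√20, so θ ≈ 47.87°.

θ ≈ 47.87°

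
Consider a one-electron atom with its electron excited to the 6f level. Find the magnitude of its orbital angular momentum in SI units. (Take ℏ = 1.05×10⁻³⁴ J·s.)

The 6f level has l = 3.
|L| = ℏ√(l(l+1)) = ℏ√(3·4) = 2√3 ℏ
Numerically, |L| = 3.464 × (1.05×10⁻³⁴ J·s) = 3.64×10⁻³⁴ J·s.

|L| = 3.64×10⁻³⁴ J·s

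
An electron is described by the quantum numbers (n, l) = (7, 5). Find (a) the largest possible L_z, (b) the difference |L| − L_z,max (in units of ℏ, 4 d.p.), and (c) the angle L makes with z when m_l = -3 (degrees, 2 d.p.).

L_z,max = lℏ = 5ℏ.
|L| − L_z,max = (√30 − 5)ℏ ≈ 0.4772ℏ.
For m_l = -3: cos θ = -3/√30, θ ≈ 123.21°.

L_z,max = 5ℏ; |L|−L_z,max ≈ 0.4772ℏ; θ(m_l=-3) ≈ 123.21°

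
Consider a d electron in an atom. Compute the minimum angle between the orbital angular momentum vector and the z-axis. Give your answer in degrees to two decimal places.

A d state has l = 2.
|L| = √(l(l+1)) ℏ = √6 ℏ.
The smallest angle corresponds to the largest L_z, i.e. m_l = l = 2, giving L_z = 2ℏ.
cos θ_min = 2/√6, so θ_min ≈ 35.26°.

θ_min ≈ 35.26°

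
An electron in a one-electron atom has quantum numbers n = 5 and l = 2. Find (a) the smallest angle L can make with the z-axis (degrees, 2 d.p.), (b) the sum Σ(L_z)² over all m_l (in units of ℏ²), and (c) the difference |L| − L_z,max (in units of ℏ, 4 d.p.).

θ_min ≈ 35.26°; Σ(L_z)² = 10 ℏ²; |L|−L_z,max ≈ 0.4495ℏ

cos θ_min = 2/√6, so θ_min ≈ 35.26°.
Σ m_l² = 10, so Σ(L_z)² = 10 ℏ².
|L| − L_z,max = (√6 − 2)ℏ ≈ 0.4495ℏ.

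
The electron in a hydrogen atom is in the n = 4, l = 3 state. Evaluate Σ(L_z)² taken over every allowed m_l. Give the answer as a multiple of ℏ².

m_l ∈ {-3, -2, -1, 0, 1, 2, 3}.
Σ m_l² = l(l+1)(2l+1)/3 = 3·4·7/3 = 28.

Σ(L_z)² = 28 ℏ²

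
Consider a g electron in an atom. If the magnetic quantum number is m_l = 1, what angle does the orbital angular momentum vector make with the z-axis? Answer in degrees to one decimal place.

θ ≈ 77.1°

For a g orbital, l = 4.
|L|² = l(l+1)ℏ² = 20ℏ², so |L| = 2√5 ℏ.
L_z = m_l ℏ = 1ℏ.
cos θ = L_z/|L| = 1/√20, so θ ≈ 77.1°.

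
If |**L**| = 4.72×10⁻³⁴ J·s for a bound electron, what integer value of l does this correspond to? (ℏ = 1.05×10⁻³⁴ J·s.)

In units of ℏ, |L| ≈ 4.495.
(|L|/ℏ)² = l(l+1) ≈ 20.21 ⇒ l = 4.

l = 4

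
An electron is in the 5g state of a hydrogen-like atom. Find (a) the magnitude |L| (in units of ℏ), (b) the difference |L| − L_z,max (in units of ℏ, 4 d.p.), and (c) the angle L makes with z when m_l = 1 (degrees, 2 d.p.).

For 5g, l = 4.
|L| = ℏ√(4·5) = 2√5 ℏ ≈ 4.472ℏ.
|L| − L_z,max = (2√5 − 4)ℏ ≈ 0.4721ℏ.
For m_l = 1: cos θ = 1/√20, θ ≈ 77.08°.

|L| = 2√5 ℏ ≈ 4.472ℏ; |L|−L_z,max ≈ 0.4721ℏ; θ(m_l=1) ≈ 77.08°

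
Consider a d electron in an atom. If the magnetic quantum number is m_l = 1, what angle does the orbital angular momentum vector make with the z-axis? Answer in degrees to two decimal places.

θ ≈ 65.91°

For a d orbital, l = 2.
|L| = ℏ√(l(l+1)) = √6 ℏ.
L_z = m_l ℏ = 1ℏ.
cos θ = L_z/|L| = 1/√6, so θ ≈ 65.91°.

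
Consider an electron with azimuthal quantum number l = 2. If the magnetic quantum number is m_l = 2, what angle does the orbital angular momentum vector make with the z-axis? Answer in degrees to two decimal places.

θ ≈ 35.26°

|L| = ℏ√(l(l+1)) = √6 ℏ.
L_z = m_l ℏ = 2ℏ.
cos θ = L_z/|L| = 2/√6, so θ ≈ 35.26°.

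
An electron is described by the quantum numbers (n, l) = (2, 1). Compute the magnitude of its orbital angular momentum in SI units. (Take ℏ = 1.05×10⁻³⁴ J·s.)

|L| = ℏ√(l(l+1)) = ℏ√(1·2) = √2 ℏ
Numerically, |L| = 1.414 × (1.05×10⁻³⁴ J·s) = 1.48×10⁻³⁴ J·s.

|L| = 1.48×10⁻³⁴ J·s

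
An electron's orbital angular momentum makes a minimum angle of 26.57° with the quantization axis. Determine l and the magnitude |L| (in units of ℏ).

l = 4, |L| = 2√5 ℏ ≈ 4.472ℏ

cos θ_min = l/√(l(l+1)) = √(l/(l+1)), so l/(l+1) = cos²(26.57°) = 0.7999.
Solving: l = 4.
Then |L| = ℏ√(4·5) = 2√5 ℏ.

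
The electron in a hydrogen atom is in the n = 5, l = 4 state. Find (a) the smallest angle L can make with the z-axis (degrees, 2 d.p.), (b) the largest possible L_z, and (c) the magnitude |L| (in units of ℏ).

θ_min ≈ 26.57°; L_z,max = 4ℏ; |L| = 2√5 ℏ ≈ 4.472ℏ

cos θ_min = 4/√20, so θ_min ≈ 26.57°.
L_z,max = lℏ = 4ℏ.
|L| = ℏ√(4·5) = 2√5 ℏ ≈ 4.472ℏ.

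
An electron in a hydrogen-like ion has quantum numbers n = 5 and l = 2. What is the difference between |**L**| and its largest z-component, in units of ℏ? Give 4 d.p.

|L| − L_z,max ≈ 0.4495ℏ

|L| = √6 ℏ ≈ 2.4495ℏ, while L_z,max = lℏ = 2ℏ.
The difference is (√6 − 2)ℏ ≈ 0.4495ℏ.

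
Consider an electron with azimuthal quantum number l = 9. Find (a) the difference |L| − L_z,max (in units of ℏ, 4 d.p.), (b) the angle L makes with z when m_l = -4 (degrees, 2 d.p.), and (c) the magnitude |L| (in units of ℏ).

|L|−L_z,max ≈ 0.4868ℏ; θ(m_l=-4) ≈ 114.94°; |L| = 3√10 ℏ ≈ 9.487ℏ

|L| − L_z,max = (3√10 − 9)ℏ ≈ 0.4868ℏ.
For m_l = -4: cos θ = -4/√90, θ ≈ 114.94°.
|L| = ℏ√(9·10) = 3√10 ℏ ≈ 9.487ℏ.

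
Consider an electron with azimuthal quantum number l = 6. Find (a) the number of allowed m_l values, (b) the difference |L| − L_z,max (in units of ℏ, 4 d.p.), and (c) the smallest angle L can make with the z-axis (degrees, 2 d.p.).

13 values; |L|−L_z,max ≈ 0.4807ℏ; θ_min ≈ 22.21°

There are 2l+1 = 13 values of m_l.
|L| − L_z,max = (√42 − 6)ℏ ≈ 0.4807ℏ.
cos θ_min = 6/√42, so θ_min ≈ 22.21°.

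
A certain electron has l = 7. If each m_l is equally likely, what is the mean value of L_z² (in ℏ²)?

m_l ∈ {-7, -6, -5, -4, -3, -2, -1, 0, 1, 2, 3, 4, 5, 6, 7}.
Average of L_z² over 15 states: 280/15 ℏ² = 18.67 ℏ².

⟨L_z²⟩ = 18.67 ℏ²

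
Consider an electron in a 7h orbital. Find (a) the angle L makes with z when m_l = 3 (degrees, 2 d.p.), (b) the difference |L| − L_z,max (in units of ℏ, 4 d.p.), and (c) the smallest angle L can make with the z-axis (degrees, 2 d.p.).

θ(m_l=3) ≈ 56.79°; |L|−L_z,max ≈ 0.4772ℏ; θ_min ≈ 24.09°

For 7h, l = 5.
For m_l = 3: cos θ = 3/√30, θ ≈ 56.79°.
|L| − L_z,max = (√30 − 5)ℏ ≈ 0.4772ℏ.
cos θ_min = 5/√30, so θ_min ≈ 24.09°.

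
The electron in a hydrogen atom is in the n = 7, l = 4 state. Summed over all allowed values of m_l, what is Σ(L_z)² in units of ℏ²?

Σ(L_z)² = 60 ℏ²

The allowed m_l values are -4, -3, -2, -1, 0, 1, 2, 3, 4.
Summing m² from −4 to 4: Σ m_l² = 60.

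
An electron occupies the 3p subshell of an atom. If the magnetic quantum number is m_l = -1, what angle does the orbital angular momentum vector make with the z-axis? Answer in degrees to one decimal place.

θ ≈ 135.0°

3p means n = 3, l = 1.
|L| = √(l(l+1)) ℏ = √2 ℏ.
L_z = m_l ℏ = −1ℏ.
cos θ = L_z/|L| = -1/√2, so θ ≈ 135.0°.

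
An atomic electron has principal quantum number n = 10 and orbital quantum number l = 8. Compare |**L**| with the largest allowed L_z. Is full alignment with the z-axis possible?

No: L_z,max = 8ℏ < |L| = 6√2 ℏ ≈ 8.485ℏ

|L| = 6√2 ℏ ≈ 8.4853ℏ, while L_z,max = lℏ = 8ℏ.
Since |L| > L_z,max, the vector can never point exactly along z; the closest it comes is θ_min = arccos(8/√72) ≈ 19.5°.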